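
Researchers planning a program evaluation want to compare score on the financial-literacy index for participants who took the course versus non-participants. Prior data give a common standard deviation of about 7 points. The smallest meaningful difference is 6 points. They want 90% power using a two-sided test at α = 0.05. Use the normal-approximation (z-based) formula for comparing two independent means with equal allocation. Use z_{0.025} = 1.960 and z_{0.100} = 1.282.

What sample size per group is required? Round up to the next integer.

n = 29 per group

n = (z_{α/2} + z_β)² · (σ₁² + σ₂²) / δ²
  = (1.960 + 1.282)² · (2·7² = 98) / 6²
  = 10.5106 · 98 / 36
  = 28.61
Round up → n = 29 per group.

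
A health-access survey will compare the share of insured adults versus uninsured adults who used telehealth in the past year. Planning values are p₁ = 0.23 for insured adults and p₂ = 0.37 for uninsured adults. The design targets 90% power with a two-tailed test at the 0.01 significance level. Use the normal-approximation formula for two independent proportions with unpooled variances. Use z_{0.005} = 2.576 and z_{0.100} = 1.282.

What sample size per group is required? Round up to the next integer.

n = 312 per group

n = (z_{α/2} + z_β)² · [p₁(1−p₁) + p₂(1−p₂)] / (p₁ − p₂)²
  = (2.576 + 1.282)² · (0.23·0.77 + 0.37·0.63) / (-0.14)²
  = (3.858)² · (0.1771 + 0.2331) / 0.0196
  = 14.8842 · 0.4102 / 0.0196
  = 311.50
Round up → n = 312 per group.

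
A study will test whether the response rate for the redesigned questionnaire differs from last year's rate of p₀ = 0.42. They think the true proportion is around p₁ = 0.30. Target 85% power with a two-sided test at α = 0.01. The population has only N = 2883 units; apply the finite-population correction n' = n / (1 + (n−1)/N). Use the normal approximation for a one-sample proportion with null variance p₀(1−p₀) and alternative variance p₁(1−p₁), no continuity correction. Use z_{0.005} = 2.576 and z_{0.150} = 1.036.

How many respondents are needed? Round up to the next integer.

n = [z_{α/2}·√(p₀q₀) + z_β·√(p₁q₁)]² / (p₁ − p₀)²
  = [2.576·√(0.42·0.58) + 1.036·√(0.30·0.70)]² / (-0.12)²
  = [2.576·0.4936 + 1.036·0.4583]² / 0.0144
  = [1.7462]² / 0.0144
  = 211.74
Finite-population correction (N = 2883): 211.74 / (1 + (211.74 − 1)/2883) = 197.32.
Round up → n = 198.

n = 198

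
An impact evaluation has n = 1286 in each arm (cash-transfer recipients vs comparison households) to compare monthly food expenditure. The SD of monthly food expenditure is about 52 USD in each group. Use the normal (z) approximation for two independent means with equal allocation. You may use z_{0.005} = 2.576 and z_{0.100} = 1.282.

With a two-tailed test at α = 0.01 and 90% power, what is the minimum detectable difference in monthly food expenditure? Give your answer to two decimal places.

δ = (z_{α/2} + z_β) · √((σ₁²+σ₂²)/n)
  = (2.576 + 1.282) · √(5408/1286)
  = 3.858 · √4.2053
  = 3.858 · 2.0507
  = 7.9115

Minimum detectable difference ≈ 7.91 USD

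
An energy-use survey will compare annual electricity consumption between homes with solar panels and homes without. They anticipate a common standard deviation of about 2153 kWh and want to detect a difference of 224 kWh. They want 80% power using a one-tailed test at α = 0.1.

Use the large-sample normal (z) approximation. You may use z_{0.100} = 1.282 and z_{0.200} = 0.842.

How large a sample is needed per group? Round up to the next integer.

n = (z_α + z_β)² · (σ₁² + σ₂²) / δ²
  = (1.282 + 0.842)² · (2·2153² = 9270818) / 224²
  = 4.5114 · 9270818 / 50176
  = 833.55
Round up → n = 834 per group.

n = 834 per group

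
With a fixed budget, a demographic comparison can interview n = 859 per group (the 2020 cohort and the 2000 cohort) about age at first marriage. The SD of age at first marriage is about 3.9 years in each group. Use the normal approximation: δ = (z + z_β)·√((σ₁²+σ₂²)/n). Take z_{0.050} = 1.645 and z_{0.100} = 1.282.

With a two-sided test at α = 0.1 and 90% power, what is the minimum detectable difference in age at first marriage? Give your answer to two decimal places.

Minimum detectable difference ≈ 0.55 years

δ = (z_{α/2} + z_β) · √((σ₁²+σ₂²)/n)
  = (1.645 + 1.282) · √(30.42/859)
  = 2.927 · √0.03541
  = 2.927 · 0.1882
  = 0.5508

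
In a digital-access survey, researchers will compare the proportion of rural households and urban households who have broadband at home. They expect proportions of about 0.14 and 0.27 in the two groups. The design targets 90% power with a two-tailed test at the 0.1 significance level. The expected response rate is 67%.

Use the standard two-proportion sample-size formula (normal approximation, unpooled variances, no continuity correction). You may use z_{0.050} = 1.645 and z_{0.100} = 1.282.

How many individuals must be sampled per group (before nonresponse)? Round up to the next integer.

n = (z_{α/2} + z_β)² · [p₁(1−p₁) + p₂(1−p₂)] / (p₁ − p₂)²
  = (1.645 + 1.282)² · (0.14·0.86 + 0.27·0.73) / (-0.13)²
  = (2.927)² · (0.1204 + 0.1971) / 0.0169
  = 8.5673 · 0.3175 / 0.0169
  = 160.95
Adjust for 67% response: 160.95 / 0.67 = 240.23.
Round up → n = 241 per group.

n = 241 per group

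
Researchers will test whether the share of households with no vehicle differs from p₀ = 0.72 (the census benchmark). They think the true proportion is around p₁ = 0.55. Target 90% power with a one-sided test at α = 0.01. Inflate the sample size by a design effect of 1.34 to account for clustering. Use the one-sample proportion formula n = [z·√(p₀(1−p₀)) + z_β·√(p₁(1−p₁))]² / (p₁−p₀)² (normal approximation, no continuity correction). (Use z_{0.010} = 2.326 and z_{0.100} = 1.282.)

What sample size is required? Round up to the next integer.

n = [z_α·√(p₀q₀) + z_β·√(p₁q₁)]² / (p₁ − p₀)²
  = [2.326·√(0.72·0.28) + 1.282·√(0.55·0.45)]² / (-0.17)²
  = [2.326·0.4490 + 1.282·0.4975]² / 0.0289
  = [1.6822]² / 0.0289
  = 97.91
Design effect: 1.34 × 97.91 = 131.20.
Round up → n = 132.

n = 132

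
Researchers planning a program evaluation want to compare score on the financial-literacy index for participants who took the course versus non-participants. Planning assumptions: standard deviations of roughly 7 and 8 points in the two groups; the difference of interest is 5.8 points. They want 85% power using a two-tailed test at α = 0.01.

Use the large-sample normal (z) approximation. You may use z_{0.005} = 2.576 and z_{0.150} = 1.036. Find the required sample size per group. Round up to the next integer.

n = 44 per group

n = (z_{α/2} + z_β)² · (σ₁² + σ₂²) / δ²
  = (2.576 + 1.036)² · (7² + 8² = 113) / 5.8²
  = 13.0465 · 113 / 33.64
  = 43.82
Round up → n = 44 per group.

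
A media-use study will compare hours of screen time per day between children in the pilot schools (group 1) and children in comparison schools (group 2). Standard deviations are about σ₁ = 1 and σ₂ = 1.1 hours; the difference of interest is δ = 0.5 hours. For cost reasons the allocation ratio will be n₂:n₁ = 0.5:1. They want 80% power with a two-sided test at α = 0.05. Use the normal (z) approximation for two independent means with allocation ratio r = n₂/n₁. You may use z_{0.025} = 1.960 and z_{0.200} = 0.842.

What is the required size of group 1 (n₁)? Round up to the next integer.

n₁ = 108

n₁ = (z_{α/2} + z_β)² · (σ₁² + σ₂²/r) / δ²
   = (1.960 + 0.842)² · (1² + 1.1²/0.5) / 0.5²
   = 7.8512 · (1 + 2.42) / 0.25
   = 7.8512 · 3.42 / 0.25
   = 107.40
Round up → n₁ = 108; n₂ = r·n₁ = 0.5 × 108 = 54.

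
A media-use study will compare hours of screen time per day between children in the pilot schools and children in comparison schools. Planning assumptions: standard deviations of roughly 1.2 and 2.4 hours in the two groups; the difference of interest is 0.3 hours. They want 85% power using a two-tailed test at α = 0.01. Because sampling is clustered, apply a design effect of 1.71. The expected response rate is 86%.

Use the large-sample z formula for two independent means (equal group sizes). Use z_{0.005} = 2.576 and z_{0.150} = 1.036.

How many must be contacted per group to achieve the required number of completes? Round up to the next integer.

n = (z_{α/2} + z_β)² · (σ₁² + σ₂²) / δ²
  = (2.576 + 1.036)² · (1.2² + 2.4² = 7.2) / 0.3²
  = 13.0465 · 7.2 / 0.09
  = 1043.72
Design effect: 1.71 × 1043.72 = 1784.77.
Adjust for 86% response: 1784.77 / 0.86 = 2075.31.
Round up → n = 2076 per group.

n = 2076 per group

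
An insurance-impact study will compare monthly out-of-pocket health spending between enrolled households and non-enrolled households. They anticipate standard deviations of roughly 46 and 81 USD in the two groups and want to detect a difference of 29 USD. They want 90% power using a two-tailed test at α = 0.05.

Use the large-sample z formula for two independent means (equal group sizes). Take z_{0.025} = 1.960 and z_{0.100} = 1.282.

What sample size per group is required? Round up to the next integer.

n = 109 per group

n = (z_{α/2} + z_β)² · (σ₁² + σ₂²) / δ²
  = (1.960 + 1.282)² · (46² + 81² = 8677) / 29²
  = 10.5106 · 8677 / 841
  = 108.44
Round up → n = 109 per group.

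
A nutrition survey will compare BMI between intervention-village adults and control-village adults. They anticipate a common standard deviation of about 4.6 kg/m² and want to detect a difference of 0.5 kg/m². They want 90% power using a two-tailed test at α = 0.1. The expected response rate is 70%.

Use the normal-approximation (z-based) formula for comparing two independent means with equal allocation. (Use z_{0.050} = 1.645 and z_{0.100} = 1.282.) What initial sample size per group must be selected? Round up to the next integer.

n = 2072 per group

n = (z_{α/2} + z_β)² · (σ₁² + σ₂²) / δ²
  = (1.645 + 1.282)² · (2·4.6² = 42.32) / 0.5²
  = 8.5673 · 42.32 / 0.25
  = 1450.28
Adjust for 70% response: 1450.28 / 0.70 = 2071.82.
Round up → n = 2072 per group.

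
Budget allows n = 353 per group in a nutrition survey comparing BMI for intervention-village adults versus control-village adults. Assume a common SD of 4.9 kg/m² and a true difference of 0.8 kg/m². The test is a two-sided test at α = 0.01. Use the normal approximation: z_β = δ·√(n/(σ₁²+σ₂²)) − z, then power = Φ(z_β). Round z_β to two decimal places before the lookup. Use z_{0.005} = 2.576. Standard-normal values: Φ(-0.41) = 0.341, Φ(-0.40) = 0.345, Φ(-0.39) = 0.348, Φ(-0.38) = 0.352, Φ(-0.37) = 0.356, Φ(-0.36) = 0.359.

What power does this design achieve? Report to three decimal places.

z_β = δ·√(n/(σ₁²+σ₂²)) − z_{α/2}
    = 0.8 · √(353/48.02) − 2.576
    = 0.8 · 2.71129 − 2.576
    = 2.1690 − 2.576 = -0.4070 → -0.41
Power = Φ(-0.41) = 0.341.

Power ≈ 0.341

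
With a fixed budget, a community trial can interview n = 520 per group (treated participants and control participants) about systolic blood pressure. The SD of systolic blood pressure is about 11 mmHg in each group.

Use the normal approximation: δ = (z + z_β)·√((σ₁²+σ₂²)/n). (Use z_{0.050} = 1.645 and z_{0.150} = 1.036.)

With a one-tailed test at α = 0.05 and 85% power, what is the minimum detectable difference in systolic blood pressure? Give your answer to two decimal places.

δ = (z_α + z_β) · √((σ₁²+σ₂²)/n)
  = (1.645 + 1.036) · √(242/520)
  = 2.681 · √0.46538
  = 2.681 · 0.6822
  = 1.8290

Minimum detectable difference ≈ 1.83 mmHg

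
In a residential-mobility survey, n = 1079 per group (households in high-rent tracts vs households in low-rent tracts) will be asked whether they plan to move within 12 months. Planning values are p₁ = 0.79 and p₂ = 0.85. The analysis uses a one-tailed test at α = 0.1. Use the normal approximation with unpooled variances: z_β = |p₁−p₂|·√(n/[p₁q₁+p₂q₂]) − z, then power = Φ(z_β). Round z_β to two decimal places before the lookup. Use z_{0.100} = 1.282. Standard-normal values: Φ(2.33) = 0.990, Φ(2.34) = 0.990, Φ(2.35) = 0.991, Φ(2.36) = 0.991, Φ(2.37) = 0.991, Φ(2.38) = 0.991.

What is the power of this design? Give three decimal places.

Power ≈ 0.991

z_β = |p₁−p₂|·√(n/[p₁q₁+p₂q₂]) − z_α
    = 0.06 · √(1079/0.2934) − 1.282
    = 0.06 · 60.6430 − 1.282
    = 3.6386 − 1.282 = 2.3566 → 2.36
Power = Φ(2.36) = 0.991.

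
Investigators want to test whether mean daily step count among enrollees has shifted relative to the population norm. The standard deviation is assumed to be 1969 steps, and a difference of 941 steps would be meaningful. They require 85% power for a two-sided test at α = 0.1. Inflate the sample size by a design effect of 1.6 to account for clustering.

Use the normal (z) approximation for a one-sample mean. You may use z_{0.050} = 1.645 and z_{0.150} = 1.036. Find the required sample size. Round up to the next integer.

n = 51

n = (z_{α/2} + z_β)² · σ² / δ²
  = (1.645 + 1.036)² · 1969² / 941²
  = 7.1878 · 3876961 / 885481
  = 31.47
Design effect: 1.6 × 31.47 = 50.35.
Round up → n = 51.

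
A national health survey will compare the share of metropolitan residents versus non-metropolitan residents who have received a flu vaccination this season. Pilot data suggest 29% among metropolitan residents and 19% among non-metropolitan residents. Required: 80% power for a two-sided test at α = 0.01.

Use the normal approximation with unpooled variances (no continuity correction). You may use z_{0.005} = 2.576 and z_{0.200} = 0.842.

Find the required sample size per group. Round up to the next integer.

n = (z_{α/2} + z_β)² · [p₁(1−p₁) + p₂(1−p₂)] / (p₁ − p₂)²
  = (2.576 + 0.842)² · (0.29·0.71 + 0.19·0.81) / (0.10)²
  = (3.418)² · (0.2059 + 0.1539) / 0.0100
  = 11.6827 · 0.3598 / 0.0100
  = 420.34
Round up → n = 421 per group.

n = 421 per group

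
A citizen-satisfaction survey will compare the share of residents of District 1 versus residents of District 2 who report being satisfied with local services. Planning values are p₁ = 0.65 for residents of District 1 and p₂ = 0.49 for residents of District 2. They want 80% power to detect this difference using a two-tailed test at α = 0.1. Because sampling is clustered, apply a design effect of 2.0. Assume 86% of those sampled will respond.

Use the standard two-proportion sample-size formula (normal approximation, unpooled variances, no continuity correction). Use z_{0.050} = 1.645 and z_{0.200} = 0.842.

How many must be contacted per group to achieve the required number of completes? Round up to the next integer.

n = 269 per group

n = (z_{α/2} + z_β)² · [p₁(1−p₁) + p₂(1−p₂)] / (p₁ − p₂)²
  = (1.645 + 0.842)² · (0.65·0.35 + 0.49·0.51) / (0.16)²
  = (2.487)² · (0.2275 + 0.2499) / 0.0256
  = 6.1852 · 0.4774 / 0.0256
  = 115.34
Design effect: 2.0 × 115.34 = 230.69.
Adjust for 86% response: 230.69 / 0.86 = 268.24.
Round up → n = 269 per group.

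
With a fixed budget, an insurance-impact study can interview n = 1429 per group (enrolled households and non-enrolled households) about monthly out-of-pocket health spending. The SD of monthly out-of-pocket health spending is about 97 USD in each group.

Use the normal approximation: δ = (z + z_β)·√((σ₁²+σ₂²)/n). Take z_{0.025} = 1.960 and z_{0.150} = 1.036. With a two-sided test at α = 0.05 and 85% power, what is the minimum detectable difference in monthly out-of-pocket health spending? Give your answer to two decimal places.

Minimum detectable difference ≈ 10.87 USD

δ = (z_{α/2} + z_β) · √((σ₁²+σ₂²)/n)
  = (1.960 + 1.036) · √(18818/1429)
  = 2.996 · √13.1686
  = 2.996 · 3.6289
  = 10.8721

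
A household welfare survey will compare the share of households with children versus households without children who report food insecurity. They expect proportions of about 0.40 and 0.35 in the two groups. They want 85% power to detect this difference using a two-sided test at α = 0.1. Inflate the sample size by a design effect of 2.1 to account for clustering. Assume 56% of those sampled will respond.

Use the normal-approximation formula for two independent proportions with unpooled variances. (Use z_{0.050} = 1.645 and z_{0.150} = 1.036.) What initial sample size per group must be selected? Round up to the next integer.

n = 5041 per group

n = (z_{α/2} + z_β)² · [p₁(1−p₁) + p₂(1−p₂)] / (p₁ − p₂)²
  = (1.645 + 1.036)² · (0.40·0.60 + 0.35·0.65) / (0.05)²
  = (2.681)² · (0.2400 + 0.2275) / 0.0025
  = 7.1878 · 0.4675 / 0.0025
  = 1344.11
Design effect: 2.1 × 1344.11 = 2822.63.
Adjust for 56% response: 2822.63 / 0.56 = 5040.42.
Round up → n = 5041 per group.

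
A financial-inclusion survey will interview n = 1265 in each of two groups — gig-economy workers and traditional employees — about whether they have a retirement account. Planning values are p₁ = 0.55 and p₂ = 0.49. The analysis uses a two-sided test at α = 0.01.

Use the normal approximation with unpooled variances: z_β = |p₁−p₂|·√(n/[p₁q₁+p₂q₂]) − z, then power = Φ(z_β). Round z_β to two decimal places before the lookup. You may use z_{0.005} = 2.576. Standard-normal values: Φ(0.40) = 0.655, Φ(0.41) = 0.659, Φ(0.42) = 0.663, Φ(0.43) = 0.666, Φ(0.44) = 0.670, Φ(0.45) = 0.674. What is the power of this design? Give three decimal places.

Power ≈ 0.674

z_β = |p₁−p₂|·√(n/[p₁q₁+p₂q₂]) − z_{α/2}
    = 0.06 · √(1265/0.4974) − 2.576
    = 0.06 · 50.4304 − 2.576
    = 3.0258 − 2.576 = 0.4498 → 0.45
Power = Φ(0.45) = 0.674.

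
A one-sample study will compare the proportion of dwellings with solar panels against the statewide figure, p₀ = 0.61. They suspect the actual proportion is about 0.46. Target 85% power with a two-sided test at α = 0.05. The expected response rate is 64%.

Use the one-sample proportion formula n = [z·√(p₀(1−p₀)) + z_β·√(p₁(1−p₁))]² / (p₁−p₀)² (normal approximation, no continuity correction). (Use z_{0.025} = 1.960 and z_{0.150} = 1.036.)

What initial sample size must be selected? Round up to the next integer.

n = 151

n = [z_{α/2}·√(p₀q₀) + z_β·√(p₁q₁)]² / (p₁ − p₀)²
  = [1.960·√(0.61·0.39) + 1.036·√(0.46·0.54)]² / (-0.15)²
  = [1.960·0.4877 + 1.036·0.4984]² / 0.0225
  = [1.4723]² / 0.0225
  = 96.34
Adjust for 64% response: 96.34 / 0.64 = 150.54.
Round up → n = 151.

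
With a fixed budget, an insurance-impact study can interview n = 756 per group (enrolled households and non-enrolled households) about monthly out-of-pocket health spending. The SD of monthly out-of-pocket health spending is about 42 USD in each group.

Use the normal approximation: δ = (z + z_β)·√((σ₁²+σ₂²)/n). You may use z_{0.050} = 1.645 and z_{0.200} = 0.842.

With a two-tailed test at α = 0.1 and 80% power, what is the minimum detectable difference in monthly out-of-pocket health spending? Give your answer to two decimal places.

Minimum detectable difference ≈ 5.37 USD

δ = (z_{α/2} + z_β) · √((σ₁²+σ₂²)/n)
  = (1.645 + 0.842) · √(3528/756)
  = 2.487 · √4.6667
  = 2.487 · 2.1602
  = 5.3725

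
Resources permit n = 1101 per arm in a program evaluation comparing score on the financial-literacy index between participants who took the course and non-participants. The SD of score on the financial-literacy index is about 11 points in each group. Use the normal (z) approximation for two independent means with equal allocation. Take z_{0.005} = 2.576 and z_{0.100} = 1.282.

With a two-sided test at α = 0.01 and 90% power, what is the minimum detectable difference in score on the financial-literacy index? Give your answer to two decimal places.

Minimum detectable difference ≈ 1.81 points

δ = (z_{α/2} + z_β) · √((σ₁²+σ₂²)/n)
  = (2.576 + 1.282) · √(242/1101)
  = 3.858 · √0.2198
  = 3.858 · 0.4688
  = 1.8087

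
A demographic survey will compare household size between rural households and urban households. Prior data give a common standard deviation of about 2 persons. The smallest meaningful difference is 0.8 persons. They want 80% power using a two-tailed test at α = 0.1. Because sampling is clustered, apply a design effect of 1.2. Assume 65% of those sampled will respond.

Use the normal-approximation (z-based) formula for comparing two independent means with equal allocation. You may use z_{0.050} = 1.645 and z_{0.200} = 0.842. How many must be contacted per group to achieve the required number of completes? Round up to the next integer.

n = 143 per group

n = (z_{α/2} + z_β)² · (σ₁² + σ₂²) / δ²
  = (1.645 + 0.842)² · (2·2² = 8) / 0.8²
  = 6.1852 · 8 / 0.64
  = 77.31
Design effect: 1.2 × 77.31 = 92.78.
Adjust for 65% response: 92.78 / 0.65 = 142.73.
Round up → n = 143 per group.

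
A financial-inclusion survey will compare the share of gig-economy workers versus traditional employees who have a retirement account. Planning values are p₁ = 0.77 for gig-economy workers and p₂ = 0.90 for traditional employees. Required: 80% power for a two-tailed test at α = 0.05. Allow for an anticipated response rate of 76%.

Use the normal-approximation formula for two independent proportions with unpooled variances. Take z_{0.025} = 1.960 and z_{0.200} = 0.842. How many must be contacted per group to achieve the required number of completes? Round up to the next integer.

n = (z_{α/2} + z_β)² · [p₁(1−p₁) + p₂(1−p₂)] / (p₁ − p₂)²
  = (1.960 + 0.842)² · (0.77·0.23 + 0.90·0.10) / (-0.13)²
  = (2.802)² · (0.1771 + 0.0900) / 0.0169
  = 7.8512 · 0.2671 / 0.0169
  = 124.09
Adjust for 76% response: 124.09 / 0.76 = 163.27.
Round up → n = 164 per group.

n = 164 per group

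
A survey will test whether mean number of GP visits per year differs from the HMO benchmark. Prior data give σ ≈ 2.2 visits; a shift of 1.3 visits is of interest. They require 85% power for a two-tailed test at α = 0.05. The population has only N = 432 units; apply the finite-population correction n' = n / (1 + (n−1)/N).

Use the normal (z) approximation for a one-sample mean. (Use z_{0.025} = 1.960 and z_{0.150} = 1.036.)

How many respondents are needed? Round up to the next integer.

n = (z_{α/2} + z_β)² · σ² / δ²
  = (1.960 + 1.036)² · 2.2² / 1.3²
  = 8.9760 · 4.84 / 1.69
  = 25.71
Finite-population correction (N = 432): 25.71 / (1 + (25.71 − 1)/432) = 24.32.
Round up → n = 25.

n = 25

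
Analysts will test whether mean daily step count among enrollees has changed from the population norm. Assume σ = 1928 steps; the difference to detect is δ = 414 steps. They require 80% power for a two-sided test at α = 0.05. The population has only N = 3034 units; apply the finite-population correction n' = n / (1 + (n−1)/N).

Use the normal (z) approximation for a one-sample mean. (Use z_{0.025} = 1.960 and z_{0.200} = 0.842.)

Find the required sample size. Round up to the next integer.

n = 162

n = (z_{α/2} + z_β)² · σ² / δ²
  = (1.960 + 0.842)² · 1928² / 414²
  = 7.8512 · 3717184 / 171396
  = 170.27
Finite-population correction (N = 3034): 170.27 / (1 + (170.27 − 1)/3034) = 161.28.
Round up → n = 162.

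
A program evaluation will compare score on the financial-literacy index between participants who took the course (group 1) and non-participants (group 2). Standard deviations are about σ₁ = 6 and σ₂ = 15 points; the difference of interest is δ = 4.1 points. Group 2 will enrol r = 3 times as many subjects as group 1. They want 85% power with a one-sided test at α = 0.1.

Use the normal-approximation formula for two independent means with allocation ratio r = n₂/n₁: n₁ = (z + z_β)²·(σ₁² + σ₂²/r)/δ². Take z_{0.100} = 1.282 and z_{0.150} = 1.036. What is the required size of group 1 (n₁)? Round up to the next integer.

n₁ = 36

n₁ = (z_α + z_β)² · (σ₁² + σ₂²/r) / δ²
   = (1.282 + 1.036)² · (6² + 15²/3) / 4.1²
   = 5.3731 · (36 + 75) / 16.81
   = 5.3731 · 111 / 16.81
   = 35.48
Round up → n₁ = 36; n₂ = r·n₁ = 3 × 36 = 108.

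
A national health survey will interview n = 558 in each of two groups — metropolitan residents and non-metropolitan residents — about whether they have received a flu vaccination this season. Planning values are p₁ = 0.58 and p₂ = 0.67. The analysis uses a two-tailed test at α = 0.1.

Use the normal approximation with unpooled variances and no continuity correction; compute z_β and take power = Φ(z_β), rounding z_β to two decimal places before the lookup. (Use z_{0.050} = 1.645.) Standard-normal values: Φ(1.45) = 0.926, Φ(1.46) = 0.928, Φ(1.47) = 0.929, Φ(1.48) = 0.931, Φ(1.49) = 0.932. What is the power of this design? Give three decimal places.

Power ≈ 0.929

z_β = |p₁−p₂|·√(n/[p₁q₁+p₂q₂]) − z_{α/2}
    = 0.09 · √(558/0.4647) − 1.645
    = 0.09 · 34.6522 − 1.645
    = 3.1187 − 1.645 = 1.4737 → 1.47
Power = Φ(1.47) = 0.929.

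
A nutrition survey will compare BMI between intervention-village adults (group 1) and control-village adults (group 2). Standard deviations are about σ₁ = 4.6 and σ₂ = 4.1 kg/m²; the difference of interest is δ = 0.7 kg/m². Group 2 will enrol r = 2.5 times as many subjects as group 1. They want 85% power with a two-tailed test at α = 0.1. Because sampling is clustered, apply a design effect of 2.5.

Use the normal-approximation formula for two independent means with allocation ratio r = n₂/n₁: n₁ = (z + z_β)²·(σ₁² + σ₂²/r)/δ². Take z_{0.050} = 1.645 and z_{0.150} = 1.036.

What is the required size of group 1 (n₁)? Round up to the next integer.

n₁ = 1023

n₁ = (z_{α/2} + z_β)² · (σ₁² + σ₂²/r) / δ²
   = (1.645 + 1.036)² · (4.6² + 4.1²/2.5) / 0.7²
   = 7.1878 · (21.16 + 6.724) / 0.49
   = 7.1878 · 27.884 / 0.49
   = 409.03
Design effect: 2.5 × 409.03 = 1022.57.
Round up → n₁ = 1023; n₂ = r·n₁ = 2.5 × 1023 = 2558.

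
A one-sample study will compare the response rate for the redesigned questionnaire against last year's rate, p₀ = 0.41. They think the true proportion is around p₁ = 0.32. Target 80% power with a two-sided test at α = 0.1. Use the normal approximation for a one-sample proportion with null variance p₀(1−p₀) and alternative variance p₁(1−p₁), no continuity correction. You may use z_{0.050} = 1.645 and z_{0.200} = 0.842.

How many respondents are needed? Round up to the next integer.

n = 179

n = [z_{α/2}·√(p₀q₀) + z_β·√(p₁q₁)]² / (p₁ − p₀)²
  = [1.645·√(0.41·0.59) + 0.842·√(0.32·0.68)]² / (-0.09)²
  = [1.645·0.4918 + 0.842·0.4665]² / 0.0081
  = [1.2018]² / 0.0081
  = 178.32
Round up → n = 179.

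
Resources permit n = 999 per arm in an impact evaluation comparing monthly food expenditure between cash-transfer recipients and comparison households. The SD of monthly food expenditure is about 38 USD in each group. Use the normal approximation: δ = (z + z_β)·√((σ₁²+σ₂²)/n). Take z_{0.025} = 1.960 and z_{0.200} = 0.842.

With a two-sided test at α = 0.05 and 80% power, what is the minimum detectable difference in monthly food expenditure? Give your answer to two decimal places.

Minimum detectable difference ≈ 4.76 USD

δ = (z_{α/2} + z_β) · √((σ₁²+σ₂²)/n)
  = (1.960 + 0.842) · √(2888/999)
  = 2.802 · √2.8909
  = 2.802 · 1.7003
  = 4.7641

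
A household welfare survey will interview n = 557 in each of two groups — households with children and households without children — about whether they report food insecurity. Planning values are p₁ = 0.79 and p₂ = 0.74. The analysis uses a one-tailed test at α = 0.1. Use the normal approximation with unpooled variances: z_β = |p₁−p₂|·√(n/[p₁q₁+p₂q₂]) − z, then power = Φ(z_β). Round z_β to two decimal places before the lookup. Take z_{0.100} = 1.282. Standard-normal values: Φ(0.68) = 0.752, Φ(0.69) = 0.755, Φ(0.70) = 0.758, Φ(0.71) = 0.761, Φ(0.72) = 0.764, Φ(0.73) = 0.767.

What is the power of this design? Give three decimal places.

Power ≈ 0.755

z_β = |p₁−p₂|·√(n/[p₁q₁+p₂q₂]) − z_α
    = 0.05 · √(557/0.3583) − 1.282
    = 0.05 · 39.4279 − 1.282
    = 1.9714 − 1.282 = 0.6894 → 0.69
Power = Φ(0.69) = 0.755.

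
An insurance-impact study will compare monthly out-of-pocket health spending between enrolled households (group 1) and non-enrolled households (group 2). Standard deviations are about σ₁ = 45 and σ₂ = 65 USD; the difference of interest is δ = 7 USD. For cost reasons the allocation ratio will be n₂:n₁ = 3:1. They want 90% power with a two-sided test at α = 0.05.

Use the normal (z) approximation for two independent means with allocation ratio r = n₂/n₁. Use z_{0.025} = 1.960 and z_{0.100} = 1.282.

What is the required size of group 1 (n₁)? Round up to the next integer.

n₁ = 737

n₁ = (z_{α/2} + z_β)² · (σ₁² + σ₂²/r) / δ²
   = (1.960 + 1.282)² · (45² + 65²/3) / 7²
   = 10.5106 · (2025 + 1408.3) / 49
   = 10.5106 · 3433.3 / 49
   = 736.45
Round up → n₁ = 737; n₂ = r·n₁ = 3 × 737 = 2211.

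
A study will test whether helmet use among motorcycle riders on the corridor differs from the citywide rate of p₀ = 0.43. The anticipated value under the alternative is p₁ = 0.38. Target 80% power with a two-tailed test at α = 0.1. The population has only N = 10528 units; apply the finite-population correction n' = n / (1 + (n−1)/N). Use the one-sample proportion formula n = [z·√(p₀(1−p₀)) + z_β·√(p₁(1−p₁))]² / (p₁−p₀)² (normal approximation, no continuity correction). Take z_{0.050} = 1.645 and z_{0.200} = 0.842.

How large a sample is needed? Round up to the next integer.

n = 567

n = [z_{α/2}·√(p₀q₀) + z_β·√(p₁q₁)]² / (p₁ − p₀)²
  = [1.645·√(0.43·0.57) + 0.842·√(0.38·0.62)]² / (-0.05)²
  = [1.645·0.4951 + 0.842·0.4854]² / 0.0025
  = [1.2231]² / 0.0025
  = 598.38
Finite-population correction (N = 10528): 598.38 / (1 + (598.38 − 1)/10528) = 566.25.
Round up → n = 567.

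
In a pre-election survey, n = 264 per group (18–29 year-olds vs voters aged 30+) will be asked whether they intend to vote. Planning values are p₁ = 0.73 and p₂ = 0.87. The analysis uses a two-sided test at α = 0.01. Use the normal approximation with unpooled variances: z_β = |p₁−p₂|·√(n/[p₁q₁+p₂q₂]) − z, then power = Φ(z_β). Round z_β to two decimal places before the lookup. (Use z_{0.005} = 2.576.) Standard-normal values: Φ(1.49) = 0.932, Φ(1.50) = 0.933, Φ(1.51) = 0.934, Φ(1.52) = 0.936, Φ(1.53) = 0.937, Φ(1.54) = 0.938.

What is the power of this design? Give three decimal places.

Power ≈ 0.934

z_β = |p₁−p₂|·√(n/[p₁q₁+p₂q₂]) − z_{α/2}
    = 0.14 · √(264/0.3102) − 2.576
    = 0.14 · 29.1730 − 2.576
    = 4.0842 − 2.576 = 1.5082 → 1.51
Power = Φ(1.51) = 0.934.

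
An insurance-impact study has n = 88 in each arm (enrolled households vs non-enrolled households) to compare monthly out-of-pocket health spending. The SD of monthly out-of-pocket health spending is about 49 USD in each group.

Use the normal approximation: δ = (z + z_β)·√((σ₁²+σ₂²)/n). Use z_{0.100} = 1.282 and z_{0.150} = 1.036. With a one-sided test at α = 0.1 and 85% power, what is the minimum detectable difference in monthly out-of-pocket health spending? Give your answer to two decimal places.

Minimum detectable difference ≈ 17.12 USD

δ = (z_α + z_β) · √((σ₁²+σ₂²)/n)
  = (1.282 + 1.036) · √(4802/88)
  = 2.318 · √54.5682
  = 2.318 · 7.3870
  = 17.1231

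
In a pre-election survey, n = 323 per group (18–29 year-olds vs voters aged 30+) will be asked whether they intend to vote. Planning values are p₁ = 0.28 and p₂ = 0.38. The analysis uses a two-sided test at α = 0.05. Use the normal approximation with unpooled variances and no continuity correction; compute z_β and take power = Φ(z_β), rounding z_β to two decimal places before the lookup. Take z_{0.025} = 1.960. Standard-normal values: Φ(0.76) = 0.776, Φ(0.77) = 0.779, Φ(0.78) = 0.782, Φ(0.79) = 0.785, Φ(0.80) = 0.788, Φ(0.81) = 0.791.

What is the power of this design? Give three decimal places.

Power ≈ 0.776

z_β = |p₁−p₂|·√(n/[p₁q₁+p₂q₂]) − z_{α/2}
    = 0.10 · √(323/0.4372) − 1.960
    = 0.10 · 27.1807 − 1.960
    = 2.7181 − 1.960 = 0.7581 → 0.76
Power = Φ(0.76) = 0.776.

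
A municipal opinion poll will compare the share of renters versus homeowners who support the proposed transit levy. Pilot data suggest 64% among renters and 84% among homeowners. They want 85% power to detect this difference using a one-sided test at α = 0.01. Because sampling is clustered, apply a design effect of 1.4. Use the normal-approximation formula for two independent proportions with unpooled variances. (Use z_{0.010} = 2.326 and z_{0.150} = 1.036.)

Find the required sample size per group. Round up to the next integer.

n = (z_α + z_β)² · [p₁(1−p₁) + p₂(1−p₂)] / (p₁ − p₂)²
  = (2.326 + 1.036)² · (0.64·0.36 + 0.84·0.16) / (-0.20)²
  = (3.362)² · (0.2304 + 0.1344) / 0.0400
  = 11.3030 · 0.3648 / 0.0400
  = 103.08
Design effect: 1.4 × 103.08 = 144.32.
Round up → n = 145 per group.

n = 145 per group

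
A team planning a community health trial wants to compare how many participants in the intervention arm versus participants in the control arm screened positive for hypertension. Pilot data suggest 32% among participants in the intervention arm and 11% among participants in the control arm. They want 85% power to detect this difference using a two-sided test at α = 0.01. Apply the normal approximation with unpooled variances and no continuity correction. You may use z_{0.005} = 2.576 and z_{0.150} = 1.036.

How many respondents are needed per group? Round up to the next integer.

n = 94 per group

n = (z_{α/2} + z_β)² · [p₁(1−p₁) + p₂(1−p₂)] / (p₁ − p₂)²
  = (2.576 + 1.036)² · (0.32·0.68 + 0.11·0.89) / (0.21)²
  = (3.612)² · (0.2176 + 0.0979) / 0.0441
  = 13.0465 · 0.3155 / 0.0441
  = 93.34
Round up → n = 94 per group.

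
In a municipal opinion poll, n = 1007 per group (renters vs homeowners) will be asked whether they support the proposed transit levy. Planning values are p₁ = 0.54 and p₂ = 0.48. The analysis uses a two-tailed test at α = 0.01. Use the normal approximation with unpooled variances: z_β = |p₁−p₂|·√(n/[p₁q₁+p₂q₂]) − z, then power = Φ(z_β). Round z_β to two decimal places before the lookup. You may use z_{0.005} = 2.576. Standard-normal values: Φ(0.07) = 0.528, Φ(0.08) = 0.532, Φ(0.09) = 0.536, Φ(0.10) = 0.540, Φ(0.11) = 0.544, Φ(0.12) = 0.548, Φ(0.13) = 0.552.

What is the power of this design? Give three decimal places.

z_β = |p₁−p₂|·√(n/[p₁q₁+p₂q₂]) − z_{α/2}
    = 0.06 · √(1007/0.4980) − 2.576
    = 0.06 · 44.9676 − 2.576
    = 2.6981 − 2.576 = 0.1221 → 0.12
Power = Φ(0.12) = 0.548.

Power ≈ 0.548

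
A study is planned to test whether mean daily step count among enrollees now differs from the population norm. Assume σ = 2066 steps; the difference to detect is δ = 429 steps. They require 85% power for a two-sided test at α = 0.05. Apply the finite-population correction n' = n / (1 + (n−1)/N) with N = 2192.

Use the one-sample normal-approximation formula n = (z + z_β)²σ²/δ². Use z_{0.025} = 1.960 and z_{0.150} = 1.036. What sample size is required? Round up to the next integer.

n = (z_{α/2} + z_β)² · σ² / δ²
  = (1.960 + 1.036)² · 2066² / 429²
  = 8.9760 · 4268356 / 184041
  = 208.18
Finite-population correction (N = 2192): 208.18 / (1 + (208.18 − 1)/2192) = 190.20.
Round up → n = 191.

n = 191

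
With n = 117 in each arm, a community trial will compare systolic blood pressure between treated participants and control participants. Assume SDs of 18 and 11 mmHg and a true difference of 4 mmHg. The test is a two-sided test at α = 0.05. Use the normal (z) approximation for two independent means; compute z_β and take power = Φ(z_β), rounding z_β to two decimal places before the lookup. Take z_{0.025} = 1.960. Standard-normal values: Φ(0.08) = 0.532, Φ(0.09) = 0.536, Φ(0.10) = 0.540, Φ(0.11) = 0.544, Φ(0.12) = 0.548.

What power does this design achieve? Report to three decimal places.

z_β = δ·√(n/(σ₁²+σ₂²)) − z_{α/2}
    = 4 · √(117/445) − 1.960
    = 4 · 0.51276 − 1.960
    = 2.0510 − 1.960 = 0.0910 → 0.09
Power = Φ(0.09) = 0.536.

Power ≈ 0.536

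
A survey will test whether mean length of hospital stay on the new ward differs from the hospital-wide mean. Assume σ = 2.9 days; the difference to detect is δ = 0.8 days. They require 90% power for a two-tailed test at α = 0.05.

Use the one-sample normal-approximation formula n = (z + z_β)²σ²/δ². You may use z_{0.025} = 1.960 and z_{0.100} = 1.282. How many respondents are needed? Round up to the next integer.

n = (z_{α/2} + z_β)² · σ² / δ²
  = (1.960 + 1.282)² · 2.9² / 0.8²
  = 10.5106 · 8.41 / 0.64
  = 138.12
Round up → n = 139.

n = 139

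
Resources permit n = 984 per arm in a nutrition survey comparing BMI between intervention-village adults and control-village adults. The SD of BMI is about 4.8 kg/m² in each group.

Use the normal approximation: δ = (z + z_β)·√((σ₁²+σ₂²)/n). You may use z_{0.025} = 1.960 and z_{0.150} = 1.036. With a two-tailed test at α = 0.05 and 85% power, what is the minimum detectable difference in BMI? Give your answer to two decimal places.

Minimum detectable difference ≈ 0.65 kg/m²

δ = (z_{α/2} + z_β) · √((σ₁²+σ₂²)/n)
  = (1.960 + 1.036) · √(46.08/984)
  = 2.996 · √0.04683
  = 2.996 · 0.2164
  = 0.6483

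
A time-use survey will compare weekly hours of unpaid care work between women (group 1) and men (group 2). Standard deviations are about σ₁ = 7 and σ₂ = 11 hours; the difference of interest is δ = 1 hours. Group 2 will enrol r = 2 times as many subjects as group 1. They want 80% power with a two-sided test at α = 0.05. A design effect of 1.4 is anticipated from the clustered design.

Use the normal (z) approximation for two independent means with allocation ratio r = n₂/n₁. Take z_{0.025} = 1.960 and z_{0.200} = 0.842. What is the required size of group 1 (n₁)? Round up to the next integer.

n₁ = 1204

n₁ = (z_{α/2} + z_β)² · (σ₁² + σ₂²/r) / δ²
   = (1.960 + 0.842)² · (7² + 11²/2) / 1²
   = 7.8512 · (49 + 60.5) / 1
   = 7.8512 · 109.5 / 1
   = 859.71
Design effect: 1.4 × 859.71 = 1203.59.
Round up → n₁ = 1204; n₂ = r·n₁ = 2 × 1204 = 2408.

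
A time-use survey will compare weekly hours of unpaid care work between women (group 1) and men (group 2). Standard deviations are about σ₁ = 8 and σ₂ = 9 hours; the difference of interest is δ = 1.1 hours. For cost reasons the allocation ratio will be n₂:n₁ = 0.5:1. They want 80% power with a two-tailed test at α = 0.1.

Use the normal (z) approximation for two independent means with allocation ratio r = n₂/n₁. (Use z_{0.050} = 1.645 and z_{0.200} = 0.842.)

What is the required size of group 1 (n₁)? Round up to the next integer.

n₁ = 1156

n₁ = (z_{α/2} + z_β)² · (σ₁² + σ₂²/r) / δ²
   = (1.645 + 0.842)² · (8² + 9²/0.5) / 1.1²
   = 6.1852 · (64 + 162) / 1.21
   = 6.1852 · 226 / 1.21
   = 1155.25
Round up → n₁ = 1156; n₂ = r·n₁ = 0.5 × 1156 = 578.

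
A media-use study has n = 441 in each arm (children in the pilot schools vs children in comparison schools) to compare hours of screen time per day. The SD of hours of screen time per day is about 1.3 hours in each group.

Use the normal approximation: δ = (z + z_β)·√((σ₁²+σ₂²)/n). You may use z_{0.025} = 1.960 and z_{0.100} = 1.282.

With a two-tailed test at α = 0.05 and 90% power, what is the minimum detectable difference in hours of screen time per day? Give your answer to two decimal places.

Minimum detectable difference ≈ 0.28 hours

δ = (z_{α/2} + z_β) · √((σ₁²+σ₂²)/n)
  = (1.960 + 1.282) · √(3.38/441)
  = 3.242 · √0.00766
  = 3.242 · 0.0875
  = 0.2838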